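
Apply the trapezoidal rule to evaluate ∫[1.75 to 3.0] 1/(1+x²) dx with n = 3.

f(x) = 1/(1+x²)
a = 1.75, b = 3.0, n = 3
h = (b - a)/n = 0.416667

Trapezoidal rule: (h/2)[f(x₀) + 2f(x₁) + 2f(x₂) + ... + f(xₙ)]

x_0 = 1.7500, f(x_0) = 0.246154, coefficient = 1
x_1 = 2.1667, f(x_1) = 0.175610, coefficient = 2
x_2 = 2.5833, f(x_2) = 0.130317, coefficient = 2
x_3 = 3.0000, f(x_3) = 0.100000, coefficient = 1

I ≈ (0.416667/2) × 0.958007 = 0.199585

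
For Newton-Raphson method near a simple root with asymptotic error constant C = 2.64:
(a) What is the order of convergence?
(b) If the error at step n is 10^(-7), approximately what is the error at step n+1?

(a) Newton-Raphson has quadratic (order 2) convergence near simple roots.
    This means |e_{n+1}| ≈ C|e_n|².

(b) With |e_n| = 10^(-7) and C = 2.64:
    |e_{n+1}| ≈ 2.64 × (10^(-7))² = 2.64 × 10^(-14)

(a) 2 (quadratic); (b) |e_{n+1}| ≈ 2.640e-14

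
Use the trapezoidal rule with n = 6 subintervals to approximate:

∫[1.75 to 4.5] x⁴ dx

f(x) = x⁴
a = 1.75, b = 4.5, n = 6
h = (b - a)/n = 0.458333

Trapezoidal rule: (h/2)[f(x₀) + 2f(x₁) + 2f(x₂) + ... + f(xₙ)]

x_0 = 1.7500, f(x_0) = 9.378906, coefficient = 1
x_1 = 2.2083, f(x_1) = 23.782555, coefficient = 2
x_2 = 2.6667, f(x_2) = 50.567901, coefficient = 2
x_3 = 3.1250, f(x_3) = 95.367432, coefficient = 2
x_4 = 3.5833, f(x_4) = 164.872733, coefficient = 2
x_5 = 4.0417, f(x_5) = 266.834494, coefficient = 2
x_6 = 4.5000, f(x_6) = 410.062500, coefficient = 1

I ≈ (0.458333/2) × 1622.291637 = 371.775167
Exact value: 365.773633
Error: 6.001534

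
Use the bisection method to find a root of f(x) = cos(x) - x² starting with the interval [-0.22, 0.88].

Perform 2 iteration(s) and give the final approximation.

f(x) = cos(x) - x²
Initial interval: [-0.22, 0.88]

Iteration 1:
  c_1 = (-0.220000 + 0.880000)/2 = 0.330000
  f(c_1) = f(0.330000) = 0.837142
  f(a) × f(c) ≥ 0, new interval: [0.330000, 0.880000]
Iteration 2:
  c_2 = (0.330000 + 0.880000)/2 = 0.605000
  f(c_2) = f(0.605000) = 0.456477
  f(a) × f(c) ≥ 0, new interval: [0.605000, 0.880000]

After 2 iteration(s), the approximation is c_2 = 0.605000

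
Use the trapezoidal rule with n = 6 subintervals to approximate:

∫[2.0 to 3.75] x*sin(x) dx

f(x) = x*sin(x)
a = 2.0, b = 3.75, n = 6
h = (b - a)/n = 0.291667

Trapezoidal rule: (h/2)[f(x₀) + 2f(x₁) + 2f(x₂) + ... + f(xₙ)]

x_0 = 2.0000, f(x_0) = 1.818595, coefficient = 1
x_1 = 2.2917, f(x_1) = 1.721572, coefficient = 2
x_2 = 2.5833, f(x_2) = 1.368419, coefficient = 2
x_3 = 2.8750, f(x_3) = 0.757407, coefficient = 2
x_4 = 3.1667, f(x_4) = -0.079393, coefficient = 2
x_5 = 3.4583, f(x_5) = -1.077171, coefficient = 2
x_6 = 3.7500, f(x_6) = -2.143355, coefficient = 1

I ≈ (0.291667/2) × 5.056910 = 0.737466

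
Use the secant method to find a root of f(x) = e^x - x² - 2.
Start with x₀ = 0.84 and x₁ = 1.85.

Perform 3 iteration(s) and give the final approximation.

f(x) = e^x - x² - 2
x₀ = 0.84, x₁ = 1.85

Secant formula: x_{n+1} = x_n - f(x_n)(x_n - x_{n-1})/(f(x_n) - f(x_{n-1}))

Iteration 1:
  f(0.840000) = -0.389233
  f(1.850000) = 0.937320
  x_2 = 1.850000 - 0.937320×(1.850000 - 0.840000)/(0.937320 - (-0.389233))
       = 1.136351
Iteration 2:
  f(1.850000) = 0.937320
  f(1.136351) = -0.175914
  x_3 = 1.136351 - (-0.175914)×(1.136351 - 1.850000)/(-0.175914 - 0.937320)
       = 1.249122
Iteration 3:
  f(1.136351) = -0.175914
  f(1.249122) = -0.073026
  x_4 = 1.249122 - (-0.073026)×(1.249122 - 1.136351)/(-0.073026 - (-0.175914))
       = 1.329162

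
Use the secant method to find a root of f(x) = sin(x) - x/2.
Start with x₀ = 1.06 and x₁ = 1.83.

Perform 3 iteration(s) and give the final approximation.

f(x) = sin(x) - x/2
x₀ = 1.06, x₁ = 1.83

Secant formula: x_{n+1} = x_n - f(x_n)(x_n - x_{n-1})/(f(x_n) - f(x_{n-1}))

Iteration 1:
  f(1.060000) = 0.342355
  f(1.830000) = 0.051594
  x_2 = 1.830000 - 0.051594×(1.830000 - 1.060000)/(0.051594 - 0.342355)
       = 1.966633
Iteration 2:
  f(1.830000) = 0.051594
  f(1.966633) = -0.060643
  x_3 = 1.966633 - (-0.060643)×(1.966633 - 1.830000)/(-0.060643 - 0.051594)
       = 1.892809
Iteration 3:
  f(1.966633) = -0.060643
  f(1.892809) = 0.002196
  x_4 = 1.892809 - 0.002196×(1.892809 - 1.966633)/(0.002196 - (-0.060643))
       = 1.895389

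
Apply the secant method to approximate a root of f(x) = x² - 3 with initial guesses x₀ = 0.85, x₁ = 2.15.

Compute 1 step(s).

f(x) = x² - 3
x₀ = 0.85, x₁ = 2.15

Secant formula: x_{n+1} = x_n - f(x_n)(x_n - x_{n-1})/(f(x_n) - f(x_{n-1}))

Iteration 1:
  f(0.850000) = -2.277500
  f(2.150000) = 1.622500
  x_2 = 2.150000 - 1.622500×(2.150000 - 0.850000)/(1.622500 - (-2.277500))
       = 1.609167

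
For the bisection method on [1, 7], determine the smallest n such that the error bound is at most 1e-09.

We need (b-a)/2^n ≤ 1e-09
(7 - 1)/2^n ≤ 1e-09
6/2^n ≤ 1e-09
2^n ≥ 6000000000
n ≥ log₂(6000000000) = 32.48
n ≥ 33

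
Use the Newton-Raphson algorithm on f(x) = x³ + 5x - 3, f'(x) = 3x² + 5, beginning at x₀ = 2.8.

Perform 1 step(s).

f(x) = x³ + 5x - 3
f'(x) = 3x² + 5
x₀ = 2.8

Newton-Raphson formula: x_{n+1} = x_n - f(x_n)/f'(x_n)

Iteration 1:
  f(2.800000) = 32.952000
  f'(2.800000) = 28.520000
  x_1 = 2.800000 - 32.952000/28.520000 = 1.644600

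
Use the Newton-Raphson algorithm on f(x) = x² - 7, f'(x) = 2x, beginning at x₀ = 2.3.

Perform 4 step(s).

f(x) = x² - 7
f'(x) = 2x
x₀ = 2.3

Newton-Raphson formula: x_{n+1} = x_n - f(x_n)/f'(x_n)

Iteration 1:
  f(2.300000) = -1.710000
  f'(2.300000) = 4.600000
  x_1 = 2.300000 - (-1.710000)/4.600000 = 2.671739
Iteration 2:
  f(2.671739) = 0.138190
  f'(2.671739) = 5.343478
  x_2 = 2.671739 - 0.138190/5.343478 = 2.645878
Iteration 3:
  f(2.645878) = 0.000669
  f'(2.645878) = 5.291755
  x_3 = 2.645878 - 0.000669/5.291755 = 2.645751
Iteration 4:
  f(2.645751) = 0.000000
  f'(2.645751) = 5.291503
  x_4 = 2.645751 - 0.000000/5.291503 = 2.645751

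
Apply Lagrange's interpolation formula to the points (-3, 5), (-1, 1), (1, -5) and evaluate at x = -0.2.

Lagrange interpolation formula:
P(x) = Σ yᵢ × Lᵢ(x)
where Lᵢ(x) = Π_{j≠i} (x - xⱼ)/(xᵢ - xⱼ)

L_0(-0.2) = (-0.2 - (-1))/(-3 - (-1)) × (-0.2 - 1)/(-3 - 1) = -0.120000
L_1(-0.2) = (-0.2 - (-3))/(-1 - (-3)) × (-0.2 - 1)/(-1 - 1) = 0.840000
L_2(-0.2) = (-0.2 - (-3))/(1 - (-3)) × (-0.2 - (-1))/(1 - (-1)) = 0.280000

P(-0.2) = 5×L_0(-0.2) + 1×L_1(-0.2) + (-5)×L_2(-0.2)
P(-0.2) = -1.160000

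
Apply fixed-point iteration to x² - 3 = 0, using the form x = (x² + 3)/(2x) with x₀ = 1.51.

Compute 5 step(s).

Equation: x² - 3 = 0
Fixed-point form: x = (x² + 3)/(2x)
x₀ = 1.51

x_1 = g(1.510000) = 1.748377
x_2 = g(1.748377) = 1.732127
x_3 = g(1.732127) = 1.732051
x_4 = g(1.732051) = 1.732051
x_5 = g(1.732051) = 1.732051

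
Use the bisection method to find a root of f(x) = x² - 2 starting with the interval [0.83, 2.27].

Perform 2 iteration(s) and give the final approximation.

f(x) = x² - 2
Initial interval: [0.83, 2.27]

Iteration 1:
  c_1 = (0.830000 + 2.270000)/2 = 1.550000
  f(c_1) = f(1.550000) = 0.402500
  f(a) × f(c) < 0, new interval: [0.830000, 1.550000]
Iteration 2:
  c_2 = (0.830000 + 1.550000)/2 = 1.190000
  f(c_2) = f(1.190000) = -0.583900
  f(a) × f(c) ≥ 0, new interval: [1.190000, 1.550000]

After 2 iteration(s), the approximation is c_2 = 1.190000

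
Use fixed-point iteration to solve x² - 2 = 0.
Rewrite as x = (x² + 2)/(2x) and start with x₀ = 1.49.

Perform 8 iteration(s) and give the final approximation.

Equation: x² - 2 = 0
Fixed-point form: x = (x² + 2)/(2x)
x₀ = 1.49

x_1 = g(1.490000) = 1.416141
x_2 = g(1.416141) = 1.414215
x_3 = g(1.414215) = 1.414214
x_4 = g(1.414214) = 1.414214
x_5 = g(1.414214) = 1.414214
x_6 = g(1.414214) = 1.414214
x_7 = g(1.414214) = 1.414214
x_8 = g(1.414214) = 1.414214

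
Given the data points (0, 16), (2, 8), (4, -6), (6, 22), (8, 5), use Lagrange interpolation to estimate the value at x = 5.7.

Lagrange interpolation formula:
P(x) = Σ yᵢ × Lᵢ(x)
where Lᵢ(x) = Π_{j≠i} (x - xⱼ)/(xᵢ - xⱼ)

L_0(5.7) = (5.7 - 2)/(0 - 2) × (5.7 - 4)/(0 - 4) × (5.7 - 6)/(0 - 6) × (5.7 - 8)/(0 - 8) = 0.011302
L_1(5.7) = (5.7 - 0)/(2 - 0) × (5.7 - 4)/(2 - 4) × (5.7 - 6)/(2 - 6) × (5.7 - 8)/(2 - 8) = -0.069647
L_2(5.7) = (5.7 - 0)/(4 - 0) × (5.7 - 2)/(4 - 2) × (5.7 - 6)/(4 - 6) × (5.7 - 8)/(4 - 8) = 0.227377
L_3(5.7) = (5.7 - 0)/(6 - 0) × (5.7 - 2)/(6 - 2) × (5.7 - 4)/(6 - 4) × (5.7 - 8)/(6 - 8) = 0.858978
L_4(5.7) = (5.7 - 0)/(8 - 0) × (5.7 - 2)/(8 - 2) × (5.7 - 4)/(8 - 4) × (5.7 - 6)/(8 - 6) = -0.028010

P(5.7) = 16×L_0(5.7) + 8×L_1(5.7) + (-6)×L_2(5.7) + 22×L_3(5.7) + 5×L_4(5.7)
P(5.7) = 17.016871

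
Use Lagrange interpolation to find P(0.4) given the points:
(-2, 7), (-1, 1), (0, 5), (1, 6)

Lagrange interpolation formula:
P(x) = Σ yᵢ × Lᵢ(x)
where Lᵢ(x) = Π_{j≠i} (x - xⱼ)/(xᵢ - xⱼ)

L_0(0.4) = (0.4 - (-1))/(-2 - (-1)) × (0.4 - 0)/(-2 - 0) × (0.4 - 1)/(-2 - 1) = 0.056000
L_1(0.4) = (0.4 - (-2))/(-1 - (-2)) × (0.4 - 0)/(-1 - 0) × (0.4 - 1)/(-1 - 1) = -0.288000
L_2(0.4) = (0.4 - (-2))/(0 - (-2)) × (0.4 - (-1))/(0 - (-1)) × (0.4 - 1)/(0 - 1) = 1.008000
L_3(0.4) = (0.4 - (-2))/(1 - (-2)) × (0.4 - (-1))/(1 - (-1)) × (0.4 - 0)/(1 - 0) = 0.224000

P(0.4) = 7×L_0(0.4) + 1×L_1(0.4) + 5×L_2(0.4) + 6×L_3(0.4)
P(0.4) = 6.488000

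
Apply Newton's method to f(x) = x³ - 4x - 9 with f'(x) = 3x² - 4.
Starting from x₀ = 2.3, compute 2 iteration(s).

f(x) = x³ - 4x - 9
f'(x) = 3x² - 4
x₀ = 2.3

Newton-Raphson formula: x_{n+1} = x_n - f(x_n)/f'(x_n)

Iteration 1:
  f(2.300000) = -6.033000
  f'(2.300000) = 11.870000
  x_1 = 2.300000 - (-6.033000)/11.870000 = 2.808256
Iteration 2:
  f(2.808256) = 1.913732
  f'(2.808256) = 19.658907
  x_2 = 2.808256 - 1.913732/19.658907 = 2.710909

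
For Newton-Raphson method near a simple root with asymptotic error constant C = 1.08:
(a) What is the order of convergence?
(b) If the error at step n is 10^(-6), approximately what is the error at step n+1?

(a) Newton-Raphson has quadratic (order 2) convergence near simple roots.
    This means |e_{n+1}| ≈ C|e_n|².

(b) With |e_n| = 10^(-6) and C = 1.08:
    |e_{n+1}| ≈ 1.08 × (10^(-6))² = 1.08 × 10^(-12)

(a) 2 (quadratic); (b) |e_{n+1}| ≈ 1.080e-12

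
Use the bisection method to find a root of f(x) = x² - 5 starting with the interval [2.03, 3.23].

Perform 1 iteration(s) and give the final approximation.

f(x) = x² - 5
Initial interval: [2.03, 3.23]

Iteration 1:
  c_1 = (2.030000 + 3.230000)/2 = 2.630000
  f(c_1) = f(2.630000) = 1.916900
  f(a) × f(c) < 0, new interval: [2.030000, 2.630000]

After 1 iteration(s), the approximation is c_1 = 2.630000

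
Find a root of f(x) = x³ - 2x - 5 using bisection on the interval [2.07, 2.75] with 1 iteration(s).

f(x) = x³ - 2x - 5
Initial interval: [2.07, 2.75]

Iteration 1:
  c_1 = (2.070000 + 2.750000)/2 = 2.410000
  f(c_1) = f(2.410000) = 4.177521
  f(a) × f(c) < 0, new interval: [2.070000, 2.410000]

After 1 iteration(s), the approximation is c_1 = 2.410000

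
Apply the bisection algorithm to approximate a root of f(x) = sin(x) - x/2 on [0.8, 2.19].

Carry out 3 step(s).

f(x) = sin(x) - x/2
Initial interval: [0.8, 2.19]

Iteration 1:
  c_1 = (0.800000 + 2.190000)/2 = 1.495000
  f(c_1) = f(1.495000) = 0.249629
  f(a) × f(c) ≥ 0, new interval: [1.495000, 2.190000]
Iteration 2:
  c_2 = (1.495000 + 2.190000)/2 = 1.842500
  f(c_2) = f(1.842500) = 0.042065
  f(a) × f(c) ≥ 0, new interval: [1.842500, 2.190000]
Iteration 3:
  c_3 = (1.842500 + 2.190000)/2 = 2.016250
  f(c_3) = f(2.016250) = -0.105710
  f(a) × f(c) < 0, new interval: [1.842500, 2.016250]

After 3 iteration(s), the approximation is c_3 = 2.016250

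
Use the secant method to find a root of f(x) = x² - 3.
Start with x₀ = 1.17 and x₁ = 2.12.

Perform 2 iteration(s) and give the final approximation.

f(x) = x² - 3
x₀ = 1.17, x₁ = 2.12

Secant formula: x_{n+1} = x_n - f(x_n)(x_n - x_{n-1})/(f(x_n) - f(x_{n-1}))

Iteration 1:
  f(1.170000) = -1.631100
  f(2.120000) = 1.494400
  x_2 = 2.120000 - 1.494400×(2.120000 - 1.170000)/(1.494400 - (-1.631100))
       = 1.665775
Iteration 2:
  f(2.120000) = 1.494400
  f(1.665775) = -0.225193
  x_3 = 1.665775 - (-0.225193)×(1.665775 - 2.120000)/(-0.225193 - 1.494400)
       = 1.725259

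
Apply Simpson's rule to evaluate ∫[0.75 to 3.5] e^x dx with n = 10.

f(x) = e^x
a = 0.75, b = 3.5, n = 10
h = (b - a)/n = 0.275000

Simpson's rule: (h/3)[f(x₀) + 4f(x₁) + 2f(x₂) + ... + f(xₙ)]

x_0 = 0.7500, f(x_0) = 2.117000, coefficient = 1
x_1 = 1.0250, f(x_1) = 2.787095, coefficient = 4
x_2 = 1.3000, f(x_2) = 3.669297, coefficient = 2
x_3 = 1.5750, f(x_3) = 4.830742, coefficient = 4
x_4 = 1.8500, f(x_4) = 6.359820, coefficient = 2
x_5 = 2.1250, f(x_5) = 8.372897, coefficient = 4
x_6 = 2.4000, f(x_6) = 11.023176, coefficient = 2
x_7 = 2.6750, f(x_7) = 14.512350, coefficient = 4
x_8 = 2.9500, f(x_8) = 19.105954, coefficient = 2
x_9 = 3.2250, f(x_9) = 25.153574, coefficient = 4
x_10 = 3.5000, f(x_10) = 33.115452, coefficient = 1

I ≈ (0.275000/3) × 338.175579 = 30.999428
Exact value: 30.998452
Error: 0.000976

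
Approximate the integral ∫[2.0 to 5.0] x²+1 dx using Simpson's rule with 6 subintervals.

f(x) = x²+1
a = 2.0, b = 5.0, n = 6
h = (b - a)/n = 0.500000

Simpson's rule: (h/3)[f(x₀) + 4f(x₁) + 2f(x₂) + ... + f(xₙ)]

x_0 = 2.0000, f(x_0) = 5.000000, coefficient = 1
x_1 = 2.5000, f(x_1) = 7.250000, coefficient = 4
x_2 = 3.0000, f(x_2) = 10.000000, coefficient = 2
x_3 = 3.5000, f(x_3) = 13.250000, coefficient = 4
x_4 = 4.0000, f(x_4) = 17.000000, coefficient = 2
x_5 = 4.5000, f(x_5) = 21.250000, coefficient = 4
x_6 = 5.0000, f(x_6) = 26.000000, coefficient = 1

I ≈ (0.500000/3) × 252.000000 = 42.000000
Exact value: 42.000000
Error: 0.000000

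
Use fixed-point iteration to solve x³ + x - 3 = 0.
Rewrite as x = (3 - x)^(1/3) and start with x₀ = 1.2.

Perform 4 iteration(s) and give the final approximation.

Equation: x³ + x - 3 = 0
Fixed-point form: x = (3 - x)^(1/3)
x₀ = 1.2

x_1 = g(1.200000) = 1.216440
x_2 = g(1.216440) = 1.212726
x_3 = g(1.212726) = 1.213567
x_4 = g(1.213567) = 1.213377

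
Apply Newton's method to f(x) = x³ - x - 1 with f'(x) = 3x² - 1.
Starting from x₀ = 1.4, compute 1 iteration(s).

f(x) = x³ - x - 1
f'(x) = 3x² - 1
x₀ = 1.4

Newton-Raphson formula: x_{n+1} = x_n - f(x_n)/f'(x_n)

Iteration 1:
  f(1.400000) = 0.344000
  f'(1.400000) = 4.880000
  x_1 = 1.400000 - 0.344000/4.880000 = 1.329508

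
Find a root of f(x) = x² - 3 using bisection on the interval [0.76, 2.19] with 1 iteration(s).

f(x) = x² - 3
Initial interval: [0.76, 2.19]

Iteration 1:
  c_1 = (0.760000 + 2.190000)/2 = 1.475000
  f(c_1) = f(1.475000) = -0.824375
  f(a) × f(c) ≥ 0, new interval: [1.475000, 2.190000]

After 1 iteration(s), the approximation is c_1 = 1.475000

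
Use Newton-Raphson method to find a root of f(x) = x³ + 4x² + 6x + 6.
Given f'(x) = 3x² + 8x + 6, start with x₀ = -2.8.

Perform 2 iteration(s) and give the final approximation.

f(x) = x³ + 4x² + 6x + 6
f'(x) = 3x² + 8x + 6
x₀ = -2.8

Newton-Raphson formula: x_{n+1} = x_n - f(x_n)/f'(x_n)

Iteration 1:
  f(-2.800000) = -1.392000
  f'(-2.800000) = 7.120000
  x_1 = -2.800000 - (-1.392000)/7.120000 = -2.604494
Iteration 2:
  f(-2.604494) = -0.160706
  f'(-2.604494) = 5.514218
  x_2 = -2.604494 - (-0.160706)/5.514218 = -2.575350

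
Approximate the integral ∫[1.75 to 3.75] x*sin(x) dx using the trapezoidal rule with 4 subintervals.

f(x) = x*sin(x)
a = 1.75, b = 3.75, n = 4
h = (b - a)/n = 0.500000

Trapezoidal rule: (h/2)[f(x₀) + 2f(x₁) + 2f(x₂) + ... + f(xₙ)]

x_0 = 1.7500, f(x_0) = 1.721975, coefficient = 1
x_1 = 2.2500, f(x_1) = 1.750665, coefficient = 2
x_2 = 2.7500, f(x_2) = 1.049568, coefficient = 2
x_3 = 3.2500, f(x_3) = -0.351634, coefficient = 2
x_4 = 3.7500, f(x_4) = -2.143355, coefficient = 1

I ≈ (0.500000/2) × 4.475817 = 1.118954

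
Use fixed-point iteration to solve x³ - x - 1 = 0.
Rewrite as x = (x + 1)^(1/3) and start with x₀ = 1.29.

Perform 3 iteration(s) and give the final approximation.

Equation: x³ - x - 1 = 0
Fixed-point form: x = (x + 1)^(1/3)
x₀ = 1.29

x_1 = g(1.290000) = 1.318090
x_2 = g(1.318090) = 1.323458
x_3 = g(1.323458) = 1.324479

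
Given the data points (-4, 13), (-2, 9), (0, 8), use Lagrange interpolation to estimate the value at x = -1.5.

Lagrange interpolation formula:
P(x) = Σ yᵢ × Lᵢ(x)
where Lᵢ(x) = Π_{j≠i} (x - xⱼ)/(xᵢ - xⱼ)

L_0(-1.5) = (-1.5 - (-2))/(-4 - (-2)) × (-1.5 - 0)/(-4 - 0) = -0.093750
L_1(-1.5) = (-1.5 - (-4))/(-2 - (-4)) × (-1.5 - 0)/(-2 - 0) = 0.937500
L_2(-1.5) = (-1.5 - (-4))/(0 - (-4)) × (-1.5 - (-2))/(0 - (-2)) = 0.156250

P(-1.5) = 13×L_0(-1.5) + 9×L_1(-1.5) + 8×L_2(-1.5)
P(-1.5) = 8.468750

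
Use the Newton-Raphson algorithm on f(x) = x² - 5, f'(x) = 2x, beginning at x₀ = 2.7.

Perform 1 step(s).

f(x) = x² - 5
f'(x) = 2x
x₀ = 2.7

Newton-Raphson formula: x_{n+1} = x_n - f(x_n)/f'(x_n)

Iteration 1:
  f(2.700000) = 2.290000
  f'(2.700000) = 5.400000
  x_1 = 2.700000 - 2.290000/5.400000 = 2.275926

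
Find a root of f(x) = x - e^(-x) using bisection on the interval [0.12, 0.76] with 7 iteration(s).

f(x) = x - e^(-x)
Initial interval: [0.12, 0.76]

Iteration 1:
  c_1 = (0.120000 + 0.760000)/2 = 0.440000
  f(c_1) = f(0.440000) = -0.204036
  f(a) × f(c) ≥ 0, new interval: [0.440000, 0.760000]
Iteration 2:
  c_2 = (0.440000 + 0.760000)/2 = 0.600000
  f(c_2) = f(0.600000) = 0.051188
  f(a) × f(c) < 0, new interval: [0.440000, 0.600000]
Iteration 3:
  c_3 = (0.440000 + 0.600000)/2 = 0.520000
  f(c_3) = f(0.520000) = -0.074521
  f(a) × f(c) ≥ 0, new interval: [0.520000, 0.600000]
Iteration 4:
  c_4 = (0.520000 + 0.600000)/2 = 0.560000
  f(c_4) = f(0.560000) = -0.011209
  f(a) × f(c) ≥ 0, new interval: [0.560000, 0.600000]
Iteration 5:
  c_5 = (0.560000 + 0.600000)/2 = 0.580000
  f(c_5) = f(0.580000) = 0.020102
  f(a) × f(c) < 0, new interval: [0.560000, 0.580000]
Iteration 6:
  c_6 = (0.560000 + 0.580000)/2 = 0.570000
  f(c_6) = f(0.570000) = 0.004475
  f(a) × f(c) < 0, new interval: [0.560000, 0.570000]
Iteration 7:
  c_7 = (0.560000 + 0.570000)/2 = 0.565000
  f(c_7) = f(0.565000) = -0.003360
  f(a) × f(c) ≥ 0, new interval: [0.565000, 0.570000]

After 7 iteration(s), the approximation is c_7 = 0.565000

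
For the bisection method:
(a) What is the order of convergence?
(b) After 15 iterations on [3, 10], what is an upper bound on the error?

(a) Bisection has linear (order 1) convergence; the error is halved each step.

(b) Error bound = (b-a)/2^n = (10 - 3)/2^{15}
    = 7/2^{15}

(a) 1 (linear); (b) error ≤ 2.14e-04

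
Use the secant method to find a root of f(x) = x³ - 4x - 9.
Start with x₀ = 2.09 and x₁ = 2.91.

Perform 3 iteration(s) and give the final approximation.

f(x) = x³ - 4x - 9
x₀ = 2.09, x₁ = 2.91

Secant formula: x_{n+1} = x_n - f(x_n)(x_n - x_{n-1})/(f(x_n) - f(x_{n-1}))

Iteration 1:
  f(2.090000) = -8.230671
  f(2.910000) = 4.002171
  x_2 = 2.910000 - 4.002171×(2.910000 - 2.090000)/(4.002171 - (-8.230671))
       = 2.641724
Iteration 2:
  f(2.910000) = 4.002171
  f(2.641724) = -1.131085
  x_3 = 2.641724 - (-1.131085)×(2.641724 - 2.910000)/(-1.131085 - 4.002171)
       = 2.700837
Iteration 3:
  f(2.641724) = -1.131085
  f(2.700837) = -0.102037
  x_4 = 2.700837 - (-0.102037)×(2.700837 - 2.641724)/(-0.102037 - (-1.131085))
       = 2.706698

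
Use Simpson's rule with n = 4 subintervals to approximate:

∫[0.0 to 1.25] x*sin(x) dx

f(x) = x*sin(x)
a = 0.0, b = 1.25, n = 4
h = (b - a)/n = 0.312500

Simpson's rule: (h/3)[f(x₀) + 4f(x₁) + 2f(x₂) + ... + f(xₙ)]

x_0 = 0.0000, f(x_0) = 0.000000, coefficient = 1
x_1 = 0.3125, f(x_1) = 0.096075, coefficient = 4
x_2 = 0.6250, f(x_2) = 0.365686, coefficient = 2
x_3 = 0.9375, f(x_3) = 0.755701, coefficient = 4
x_4 = 1.2500, f(x_4) = 1.186231, coefficient = 1

I ≈ (0.312500/3) × 5.324705 = 0.554657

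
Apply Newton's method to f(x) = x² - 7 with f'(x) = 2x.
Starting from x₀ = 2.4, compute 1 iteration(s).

f(x) = x² - 7
f'(x) = 2x
x₀ = 2.4

Newton-Raphson formula: x_{n+1} = x_n - f(x_n)/f'(x_n)

Iteration 1:
  f(2.400000) = -1.240000
  f'(2.400000) = 4.800000
  x_1 = 2.400000 - (-1.240000)/4.800000 = 2.658333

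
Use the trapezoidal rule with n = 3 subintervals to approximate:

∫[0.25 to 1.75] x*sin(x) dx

f(x) = x*sin(x)
a = 0.25, b = 1.75, n = 3
h = (b - a)/n = 0.500000

Trapezoidal rule: (h/2)[f(x₀) + 2f(x₁) + 2f(x₂) + ... + f(xₙ)]

x_0 = 0.2500, f(x_0) = 0.061851, coefficient = 1
x_1 = 0.7500, f(x_1) = 0.511229, coefficient = 2
x_2 = 1.2500, f(x_2) = 1.186231, coefficient = 2
x_3 = 1.7500, f(x_3) = 1.721975, coefficient = 1

I ≈ (0.500000/2) × 5.178746 = 1.294687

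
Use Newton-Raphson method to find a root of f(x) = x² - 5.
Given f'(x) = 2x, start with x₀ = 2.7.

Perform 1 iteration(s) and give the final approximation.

f(x) = x² - 5
f'(x) = 2x
x₀ = 2.7

Newton-Raphson formula: x_{n+1} = x_n - f(x_n)/f'(x_n)

Iteration 1:
  f(2.700000) = 2.290000
  f'(2.700000) = 5.400000
  x_1 = 2.700000 - 2.290000/5.400000 = 2.275926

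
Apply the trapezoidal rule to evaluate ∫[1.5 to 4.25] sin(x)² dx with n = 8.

f(x) = sin(x)²
a = 1.5, b = 4.25, n = 8
h = (b - a)/n = 0.343750

Trapezoidal rule: (h/2)[f(x₀) + 2f(x₁) + 2f(x₂) + ... + f(xₙ)]

x_0 = 1.5000, f(x_0) = 0.994996, coefficient = 1
x_1 = 1.8438, f(x_1) = 0.927328, coefficient = 2
x_2 = 2.1875, f(x_2) = 0.665512, coefficient = 2
x_3 = 2.5312, f(x_3) = 0.328499, coefficient = 2
x_4 = 2.8750, f(x_4) = 0.069404, coefficient = 2
x_5 = 3.2188, f(x_5) = 0.005941, coefficient = 2
x_6 = 3.5625, f(x_6) = 0.166945, coefficient = 2
x_7 = 3.9062, f(x_7) = 0.479265, coefficient = 2
x_8 = 4.2500, f(x_8) = 0.801006, coefficient = 1

I ≈ (0.343750/2) × 7.081791 = 1.217183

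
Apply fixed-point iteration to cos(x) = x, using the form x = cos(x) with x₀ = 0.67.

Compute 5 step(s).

Equation: cos(x) = x
Fixed-point form: x = cos(x)
x₀ = 0.67

x_1 = g(0.670000) = 0.783822
x_2 = g(0.783822) = 0.708221
x_3 = g(0.708221) = 0.759521
x_4 = g(0.759521) = 0.725166
x_5 = g(0.725166) = 0.748389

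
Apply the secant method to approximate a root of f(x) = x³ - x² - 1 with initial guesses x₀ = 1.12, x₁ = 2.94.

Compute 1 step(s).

f(x) = x³ - x² - 1
x₀ = 1.12, x₁ = 2.94

Secant formula: x_{n+1} = x_n - f(x_n)(x_n - x_{n-1})/(f(x_n) - f(x_{n-1}))

Iteration 1:
  f(1.120000) = -0.849472
  f(2.940000) = 15.768584
  x_2 = 2.940000 - 15.768584×(2.940000 - 1.120000)/(15.768584 - (-0.849472))
       = 1.213034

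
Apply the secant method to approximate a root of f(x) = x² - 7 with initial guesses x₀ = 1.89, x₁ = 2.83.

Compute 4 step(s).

f(x) = x² - 7
x₀ = 1.89, x₁ = 2.83

Secant formula: x_{n+1} = x_n - f(x_n)(x_n - x_{n-1})/(f(x_n) - f(x_{n-1}))

Iteration 1:
  f(1.890000) = -3.427900
  f(2.830000) = 1.008900
  x_2 = 2.830000 - 1.008900×(2.830000 - 1.890000)/(1.008900 - (-3.427900))
       = 2.616250
Iteration 2:
  f(2.830000) = 1.008900
  f(2.616250) = -0.155236
  x_3 = 2.616250 - (-0.155236)×(2.616250 - 2.830000)/(-0.155236 - 1.008900)
       = 2.644753
Iteration 3:
  f(2.616250) = -0.155236
  f(2.644753) = -0.005280
  x_4 = 2.644753 - (-0.005280)×(2.644753 - 2.616250)/(-0.005280 - (-0.155236))
       = 2.645757
Iteration 4:
  f(2.644753) = -0.005280
  f(2.645757) = 0.000030
  x_5 = 2.645757 - 0.000030×(2.645757 - 2.644753)/(0.000030 - (-0.005280))
       = 2.645751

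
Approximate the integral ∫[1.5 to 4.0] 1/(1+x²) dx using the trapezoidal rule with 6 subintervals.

f(x) = 1/(1+x²)
a = 1.5, b = 4.0, n = 6
h = (b - a)/n = 0.416667

Trapezoidal rule: (h/2)[f(x₀) + 2f(x₁) + 2f(x₂) + ... + f(xₙ)]

x_0 = 1.5000, f(x_0) = 0.307692, coefficient = 1
x_1 = 1.9167, f(x_1) = 0.213967, coefficient = 2
x_2 = 2.3333, f(x_2) = 0.155172, coefficient = 2
x_3 = 2.7500, f(x_3) = 0.116788, coefficient = 2
x_4 = 3.1667, f(x_4) = 0.090680, coefficient = 2
x_5 = 3.5833, f(x_5) = 0.072253, coefficient = 2
x_6 = 4.0000, f(x_6) = 0.058824, coefficient = 1

I ≈ (0.416667/2) × 1.664238 = 0.346716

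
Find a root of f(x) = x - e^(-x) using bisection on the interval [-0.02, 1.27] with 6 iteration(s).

f(x) = x - e^(-x)
Initial interval: [-0.02, 1.27]

Iteration 1:
  c_1 = (-0.020000 + 1.270000)/2 = 0.625000
  f(c_1) = f(0.625000) = 0.089739
  f(a) × f(c) < 0, new interval: [-0.020000, 0.625000]
Iteration 2:
  c_2 = (-0.020000 + 0.625000)/2 = 0.302500
  f(c_2) = f(0.302500) = -0.436468
  f(a) × f(c) ≥ 0, new interval: [0.302500, 0.625000]
Iteration 3:
  c_3 = (0.302500 + 0.625000)/2 = 0.463750
  f(c_3) = f(0.463750) = -0.165171
  f(a) × f(c) ≥ 0, new interval: [0.463750, 0.625000]
Iteration 4:
  c_4 = (0.463750 + 0.625000)/2 = 0.544375
  f(c_4) = f(0.544375) = -0.035829
  f(a) × f(c) ≥ 0, new interval: [0.544375, 0.625000]
Iteration 5:
  c_5 = (0.544375 + 0.625000)/2 = 0.584688
  f(c_5) = f(0.584688) = 0.027408
  f(a) × f(c) < 0, new interval: [0.544375, 0.584688]
Iteration 6:
  c_6 = (0.544375 + 0.584688)/2 = 0.564531
  f(c_6) = f(0.564531) = -0.004095
  f(a) × f(c) ≥ 0, new interval: [0.564531, 0.584688]

After 6 iteration(s), the approximation is c_6 = 0.564531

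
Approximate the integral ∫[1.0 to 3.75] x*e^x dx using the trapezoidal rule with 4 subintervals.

f(x) = x*e^x
a = 1.0, b = 3.75, n = 4
h = (b - a)/n = 0.687500

Trapezoidal rule: (h/2)[f(x₀) + 2f(x₁) + 2f(x₂) + ... + f(xₙ)]

x_0 = 1.0000, f(x_0) = 2.718282, coefficient = 1
x_1 = 1.6875, f(x_1) = 9.122539, coefficient = 2
x_2 = 2.3750, f(x_2) = 25.533656, coefficient = 2
x_3 = 3.0625, f(x_3) = 65.479137, coefficient = 2
x_4 = 3.7500, f(x_4) = 159.454058, coefficient = 1

I ≈ (0.687500/2) × 362.443004 = 124.589783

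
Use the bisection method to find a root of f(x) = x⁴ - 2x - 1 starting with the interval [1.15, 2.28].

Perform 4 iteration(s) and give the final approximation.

f(x) = x⁴ - 2x - 1
Initial interval: [1.15, 2.28]

Iteration 1:
  c_1 = (1.150000 + 2.280000)/2 = 1.715000
  f(c_1) = f(1.715000) = 4.220805
  f(a) × f(c) < 0, new interval: [1.150000, 1.715000]
Iteration 2:
  c_2 = (1.150000 + 1.715000)/2 = 1.432500
  f(c_2) = f(1.432500) = 0.345935
  f(a) × f(c) < 0, new interval: [1.150000, 1.432500]
Iteration 3:
  c_3 = (1.150000 + 1.432500)/2 = 1.291250
  f(c_3) = f(1.291250) = -0.802522
  f(a) × f(c) ≥ 0, new interval: [1.291250, 1.432500]
Iteration 4:
  c_4 = (1.291250 + 1.432500)/2 = 1.361875
  f(c_4) = f(1.361875) = -0.283825
  f(a) × f(c) ≥ 0, new interval: [1.361875, 1.432500]

After 4 iteration(s), the approximation is c_4 = 1.361875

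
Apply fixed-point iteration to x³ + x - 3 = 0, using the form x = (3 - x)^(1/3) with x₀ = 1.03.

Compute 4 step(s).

Equation: x³ + x - 3 = 0
Fixed-point form: x = (3 - x)^(1/3)
x₀ = 1.03

x_1 = g(1.030000) = 1.253590
x_2 = g(1.253590) = 1.204247
x_3 = g(1.204247) = 1.215483
x_4 = g(1.215483) = 1.212943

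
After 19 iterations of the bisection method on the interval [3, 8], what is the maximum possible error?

Bisection error bound: |error| ≤ (b-a)/2^n
|error| ≤ (8 - 3)/2^19 = 5/2^19
|error| ≤ 0.0000095367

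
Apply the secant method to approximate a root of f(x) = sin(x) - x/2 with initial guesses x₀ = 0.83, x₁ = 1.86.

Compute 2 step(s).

f(x) = sin(x) - x/2
x₀ = 0.83, x₁ = 1.86

Secant formula: x_{n+1} = x_n - f(x_n)(x_n - x_{n-1})/(f(x_n) - f(x_{n-1}))

Iteration 1:
  f(0.830000) = 0.322931
  f(1.860000) = 0.028471
  x_2 = 1.860000 - 0.028471×(1.860000 - 0.830000)/(0.028471 - 0.322931)
       = 1.959590
Iteration 2:
  f(1.860000) = 0.028471
  f(1.959590) = -0.054428
  x_3 = 1.959590 - (-0.054428)×(1.959590 - 1.860000)/(-0.054428 - 0.028471)
       = 1.894204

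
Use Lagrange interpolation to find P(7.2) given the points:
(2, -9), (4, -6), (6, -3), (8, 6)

Lagrange interpolation formula:
P(x) = Σ yᵢ × Lᵢ(x)
where Lᵢ(x) = Π_{j≠i} (x - xⱼ)/(xᵢ - xⱼ)

L_0(7.2) = (7.2 - 4)/(2 - 4) × (7.2 - 6)/(2 - 6) × (7.2 - 8)/(2 - 8) = 0.064000
L_1(7.2) = (7.2 - 2)/(4 - 2) × (7.2 - 6)/(4 - 6) × (7.2 - 8)/(4 - 8) = -0.312000
L_2(7.2) = (7.2 - 2)/(6 - 2) × (7.2 - 4)/(6 - 4) × (7.2 - 8)/(6 - 8) = 0.832000
L_3(7.2) = (7.2 - 2)/(8 - 2) × (7.2 - 4)/(8 - 4) × (7.2 - 6)/(8 - 6) = 0.416000

P(7.2) = (-9)×L_0(7.2) + (-6)×L_1(7.2) + (-3)×L_2(7.2) + 6×L_3(7.2)
P(7.2) = 1.296000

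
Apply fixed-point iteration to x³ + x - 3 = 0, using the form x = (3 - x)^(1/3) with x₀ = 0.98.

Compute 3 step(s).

Equation: x³ + x - 3 = 0
Fixed-point form: x = (3 - x)^(1/3)
x₀ = 0.98

x_1 = g(0.980000) = 1.264107
x_2 = g(1.264107) = 1.201824
x_3 = g(1.201824) = 1.216029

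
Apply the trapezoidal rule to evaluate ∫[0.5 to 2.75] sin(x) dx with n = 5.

f(x) = sin(x)
a = 0.5, b = 2.75, n = 5
h = (b - a)/n = 0.450000

Trapezoidal rule: (h/2)[f(x₀) + 2f(x₁) + 2f(x₂) + ... + f(xₙ)]

x_0 = 0.5000, f(x_0) = 0.479426, coefficient = 1
x_1 = 0.9500, f(x_1) = 0.813416, coefficient = 2
x_2 = 1.4000, f(x_2) = 0.985450, coefficient = 2
x_3 = 1.8500, f(x_3) = 0.961275, coefficient = 2
x_4 = 2.3000, f(x_4) = 0.745705, coefficient = 2
x_5 = 2.7500, f(x_5) = 0.381661, coefficient = 1

I ≈ (0.450000/2) × 7.872778 = 1.771375
Exact value: 1.801885
Error: 0.030510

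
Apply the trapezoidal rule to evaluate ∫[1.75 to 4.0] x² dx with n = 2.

f(x) = x²
a = 1.75, b = 4.0, n = 2
h = (b - a)/n = 1.125000

Trapezoidal rule: (h/2)[f(x₀) + 2f(x₁) + 2f(x₂) + ... + f(xₙ)]

x_0 = 1.7500, f(x_0) = 3.062500, coefficient = 1
x_1 = 2.8750, f(x_1) = 8.265625, coefficient = 2
x_2 = 4.0000, f(x_2) = 16.000000, coefficient = 1

I ≈ (1.125000/2) × 35.593750 = 20.021484
Exact value: 19.546875
Error: 0.474609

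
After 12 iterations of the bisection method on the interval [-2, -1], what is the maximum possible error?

Bisection error bound: |error| ≤ (b-a)/2^n
|error| ≤ (-1 - (-2))/2^12 = 1/2^12
|error| ≤ 0.0002441406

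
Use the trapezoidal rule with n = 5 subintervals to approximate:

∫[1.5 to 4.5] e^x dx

f(x) = e^x
a = 1.5, b = 4.5, n = 5
h = (b - a)/n = 0.600000

Trapezoidal rule: (h/2)[f(x₀) + 2f(x₁) + 2f(x₂) + ... + f(xₙ)]

x_0 = 1.5000, f(x_0) = 4.481689, coefficient = 1
x_1 = 2.1000, f(x_1) = 8.166170, coefficient = 2
x_2 = 2.7000, f(x_2) = 14.879732, coefficient = 2
x_3 = 3.3000, f(x_3) = 27.112639, coefficient = 2
x_4 = 3.9000, f(x_4) = 49.402449, coefficient = 2
x_5 = 4.5000, f(x_5) = 90.017131, coefficient = 1

I ≈ (0.600000/2) × 293.620800 = 88.086240
Exact value: 85.535442
Error: 2.550798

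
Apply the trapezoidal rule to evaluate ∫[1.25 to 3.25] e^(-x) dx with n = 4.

f(x) = e^(-x)
a = 1.25, b = 3.25, n = 4
h = (b - a)/n = 0.500000

Trapezoidal rule: (h/2)[f(x₀) + 2f(x₁) + 2f(x₂) + ... + f(xₙ)]

x_0 = 1.2500, f(x_0) = 0.286505, coefficient = 1
x_1 = 1.7500, f(x_1) = 0.173774, coefficient = 2
x_2 = 2.2500, f(x_2) = 0.105399, coefficient = 2
x_3 = 2.7500, f(x_3) = 0.063928, coefficient = 2
x_4 = 3.2500, f(x_4) = 0.038774, coefficient = 1

I ≈ (0.500000/2) × 1.011481 = 0.252870
Exact value: 0.247731
Error: 0.005140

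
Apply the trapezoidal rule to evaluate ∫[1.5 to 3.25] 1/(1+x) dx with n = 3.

f(x) = 1/(1+x)
a = 1.5, b = 3.25, n = 3
h = (b - a)/n = 0.583333

Trapezoidal rule: (h/2)[f(x₀) + 2f(x₁) + 2f(x₂) + ... + f(xₙ)]

x_0 = 1.5000, f(x_0) = 0.400000, coefficient = 1
x_1 = 2.0833, f(x_1) = 0.324324, coefficient = 2
x_2 = 2.6667, f(x_2) = 0.272727, coefficient = 2
x_3 = 3.2500, f(x_3) = 0.235294, coefficient = 1

I ≈ (0.583333/2) × 1.829397 = 0.533574
Exact value: 0.530628
Error: 0.002946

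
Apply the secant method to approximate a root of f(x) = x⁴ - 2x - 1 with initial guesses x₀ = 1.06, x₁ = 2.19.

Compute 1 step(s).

f(x) = x⁴ - 2x - 1
x₀ = 1.06, x₁ = 2.19

Secant formula: x_{n+1} = x_n - f(x_n)(x_n - x_{n-1})/(f(x_n) - f(x_{n-1}))

Iteration 1:
  f(1.060000) = -1.857523
  f(2.190000) = 17.622575
  x_2 = 2.190000 - 17.622575×(2.190000 - 1.060000)/(17.622575 - (-1.857523))
       = 1.167751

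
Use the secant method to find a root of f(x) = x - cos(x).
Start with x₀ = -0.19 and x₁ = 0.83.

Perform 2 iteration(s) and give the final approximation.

f(x) = x - cos(x)
x₀ = -0.19, x₁ = 0.83

Secant formula: x_{n+1} = x_n - f(x_n)(x_n - x_{n-1})/(f(x_n) - f(x_{n-1}))

Iteration 1:
  f(-0.190000) = -1.172004
  f(0.830000) = 0.155124
  x_2 = 0.830000 - 0.155124×(0.830000 - (-0.190000))/(0.155124 - (-1.172004))
       = 0.710775
Iteration 2:
  f(0.830000) = 0.155124
  f(0.710775) = -0.047081
  x_3 = 0.710775 - (-0.047081)×(0.710775 - 0.830000)/(-0.047081 - 0.155124)
       = 0.738535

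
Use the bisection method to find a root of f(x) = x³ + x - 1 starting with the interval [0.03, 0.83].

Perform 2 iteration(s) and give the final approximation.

f(x) = x³ + x - 1
Initial interval: [0.03, 0.83]

Iteration 1:
  c_1 = (0.030000 + 0.830000)/2 = 0.430000
  f(c_1) = f(0.430000) = -0.490493
  f(a) × f(c) ≥ 0, new interval: [0.430000, 0.830000]
Iteration 2:
  c_2 = (0.430000 + 0.830000)/2 = 0.630000
  f(c_2) = f(0.630000) = -0.119953
  f(a) × f(c) ≥ 0, new interval: [0.630000, 0.830000]

After 2 iteration(s), the approximation is c_2 = 0.630000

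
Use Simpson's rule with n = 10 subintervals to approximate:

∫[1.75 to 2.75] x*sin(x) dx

f(x) = x*sin(x)
a = 1.75, b = 2.75, n = 10
h = (b - a)/n = 0.100000

Simpson's rule: (h/3)[f(x₀) + 4f(x₁) + 2f(x₂) + ... + f(xₙ)]

x_0 = 1.7500, f(x_0) = 1.721975, coefficient = 1
x_1 = 1.8500, f(x_1) = 1.778359, coefficient = 4
x_2 = 1.9500, f(x_2) = 1.811471, coefficient = 2
x_3 = 2.0500, f(x_3) = 1.819093, coefficient = 4
x_4 = 2.1500, f(x_4) = 1.799332, coefficient = 2
x_5 = 2.2500, f(x_5) = 1.750665, coefficient = 4
x_6 = 2.3500, f(x_6) = 1.671962, coefficient = 2
x_7 = 2.4500, f(x_7) = 1.562524, coefficient = 4
x_8 = 2.5500, f(x_8) = 1.422093, coefficient = 2
x_9 = 2.6500, f(x_9) = 1.250881, coefficient = 4
x_10 = 2.7500, f(x_10) = 1.049568, coefficient = 1

I ≈ (0.100000/3) × 48.827347 = 1.627578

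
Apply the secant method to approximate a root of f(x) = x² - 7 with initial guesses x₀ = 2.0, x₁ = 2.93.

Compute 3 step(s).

f(x) = x² - 7
x₀ = 2.0, x₁ = 2.93

Secant formula: x_{n+1} = x_n - f(x_n)(x_n - x_{n-1})/(f(x_n) - f(x_{n-1}))

Iteration 1:
  f(2.000000) = -3.000000
  f(2.930000) = 1.584900
  x_2 = 2.930000 - 1.584900×(2.930000 - 2.000000)/(1.584900 - (-3.000000))
       = 2.608519
Iteration 2:
  f(2.930000) = 1.584900
  f(2.608519) = -0.195627
  x_3 = 2.608519 - (-0.195627)×(2.608519 - 2.930000)/(-0.195627 - 1.584900)
       = 2.643840
Iteration 3:
  f(2.608519) = -0.195627
  f(2.643840) = -0.010108
  x_4 = 2.643840 - (-0.010108)×(2.643840 - 2.608519)/(-0.010108 - (-0.195627))
       = 2.645765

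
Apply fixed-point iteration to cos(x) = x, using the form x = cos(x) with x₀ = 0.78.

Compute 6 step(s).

Equation: cos(x) = x
Fixed-point form: x = cos(x)
x₀ = 0.78

x_1 = g(0.780000) = 0.710914
x_2 = g(0.710914) = 0.757766
x_3 = g(0.757766) = 0.726373
x_4 = g(0.726373) = 0.747588
x_5 = g(0.747588) = 0.733331
x_6 = g(0.733331) = 0.742949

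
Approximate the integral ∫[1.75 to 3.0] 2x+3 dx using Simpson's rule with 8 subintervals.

f(x) = 2x+3
a = 1.75, b = 3.0, n = 8
h = (b - a)/n = 0.156250

Simpson's rule: (h/3)[f(x₀) + 4f(x₁) + 2f(x₂) + ... + f(xₙ)]

x_0 = 1.7500, f(x_0) = 6.500000, coefficient = 1
x_1 = 1.9062, f(x_1) = 6.812500, coefficient = 4
x_2 = 2.0625, f(x_2) = 7.125000, coefficient = 2
x_3 = 2.2188, f(x_3) = 7.437500, coefficient = 4
x_4 = 2.3750, f(x_4) = 7.750000, coefficient = 2
x_5 = 2.5312, f(x_5) = 8.062500, coefficient = 4
x_6 = 2.6875, f(x_6) = 8.375000, coefficient = 2
x_7 = 2.8438, f(x_7) = 8.687500, coefficient = 4
x_8 = 3.0000, f(x_8) = 9.000000, coefficient = 1

I ≈ (0.156250/3) × 186.000000 = 9.687500
Exact value: 9.687500
Error: 0.000000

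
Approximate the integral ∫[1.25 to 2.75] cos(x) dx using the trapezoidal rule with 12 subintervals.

f(x) = cos(x)
a = 1.25, b = 2.75, n = 12
h = (b - a)/n = 0.125000

Trapezoidal rule: (h/2)[f(x₀) + 2f(x₁) + 2f(x₂) + ... + f(xₙ)]

x_0 = 1.2500, f(x_0) = 0.315322, coefficient = 1
x_1 = 1.3750, f(x_1) = 0.194548, coefficient = 2
x_2 = 1.5000, f(x_2) = 0.070737, coefficient = 2
x_3 = 1.6250, f(x_3) = -0.054177, coefficient = 2
x_4 = 1.7500, f(x_4) = -0.178246, coefficient = 2
x_5 = 1.8750, f(x_5) = -0.299534, coefficient = 2
x_6 = 2.0000, f(x_6) = -0.416147, coefficient = 2
x_7 = 2.1250, f(x_7) = -0.526266, coefficient = 2
x_8 = 2.2500, f(x_8) = -0.628174, coefficient = 2
x_9 = 2.3750, f(x_9) = -0.720278, coefficient = 2
x_10 = 2.5000, f(x_10) = -0.801144, coefficient = 2
x_11 = 2.6250, f(x_11) = -0.869507, coefficient = 2
x_12 = 2.7500, f(x_12) = -0.924302, coefficient = 1

I ≈ (0.125000/2) × -9.065356 = -0.566585
Exact value: -0.567324
Error: 0.000739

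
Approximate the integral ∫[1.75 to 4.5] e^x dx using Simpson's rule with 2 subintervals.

f(x) = e^x
a = 1.75, b = 4.5, n = 2
h = (b - a)/n = 1.375000

Simpson's rule: (h/3)[f(x₀) + 4f(x₁) + 2f(x₂) + ... + f(xₙ)]

x_0 = 1.7500, f(x_0) = 5.754603, coefficient = 1
x_1 = 3.1250, f(x_1) = 22.759895, coefficient = 4
x_2 = 4.5000, f(x_2) = 90.017131, coefficient = 1

I ≈ (1.375000/3) × 186.811314 = 85.621852
Exact value: 84.262529
Error: 1.359324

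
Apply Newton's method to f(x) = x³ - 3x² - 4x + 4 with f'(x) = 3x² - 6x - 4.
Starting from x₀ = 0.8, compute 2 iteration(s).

f(x) = x³ - 3x² - 4x + 4
f'(x) = 3x² - 6x - 4
x₀ = 0.8

Newton-Raphson formula: x_{n+1} = x_n - f(x_n)/f'(x_n)

Iteration 1:
  f(0.800000) = -0.608000
  f'(0.800000) = -6.880000
  x_1 = 0.800000 - (-0.608000)/(-6.880000) = 0.711628
Iteration 2:
  f(0.711628) = -0.005376
  f'(0.711628) = -6.750525
  x_2 = 0.711628 - (-0.005376)/(-6.750525) = 0.710832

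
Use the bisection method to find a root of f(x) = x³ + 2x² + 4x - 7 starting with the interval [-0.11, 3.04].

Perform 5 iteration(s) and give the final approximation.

f(x) = x³ + 2x² + 4x - 7
Initial interval: [-0.11, 3.04]

Iteration 1:
  c_1 = (-0.110000 + 3.040000)/2 = 1.465000
  f(c_1) = f(1.465000) = 6.296670
  f(a) × f(c) < 0, new interval: [-0.110000, 1.465000]
Iteration 2:
  c_2 = (-0.110000 + 1.465000)/2 = 0.677500
  f(c_2) = f(0.677500) = -3.061011
  f(a) × f(c) ≥ 0, new interval: [0.677500, 1.465000]
Iteration 3:
  c_3 = (0.677500 + 1.465000)/2 = 1.071250
  f(c_3) = f(1.071250) = 0.809495
  f(a) × f(c) < 0, new interval: [0.677500, 1.071250]
Iteration 4:
  c_4 = (0.677500 + 1.071250)/2 = 0.874375
  f(c_4) = f(0.874375) = -1.304949
  f(a) × f(c) ≥ 0, new interval: [0.874375, 1.071250]
Iteration 5:
  c_5 = (0.874375 + 1.071250)/2 = 0.972813
  f(c_5) = f(0.972813) = -0.295387
  f(a) × f(c) ≥ 0, new interval: [0.972813, 1.071250]

After 5 iteration(s), the approximation is c_5 = 0.972813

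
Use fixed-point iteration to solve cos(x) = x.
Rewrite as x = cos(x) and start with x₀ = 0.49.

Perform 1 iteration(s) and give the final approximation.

Equation: cos(x) = x
Fixed-point form: x = cos(x)
x₀ = 0.49

x_1 = g(0.490000) = 0.882333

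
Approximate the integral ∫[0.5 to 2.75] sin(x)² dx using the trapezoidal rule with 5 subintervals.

f(x) = sin(x)²
a = 0.5, b = 2.75, n = 5
h = (b - a)/n = 0.450000

Trapezoidal rule: (h/2)[f(x₀) + 2f(x₁) + 2f(x₂) + ... + f(xₙ)]

x_0 = 0.5000, f(x_0) = 0.229849, coefficient = 1
x_1 = 0.9500, f(x_1) = 0.661645, coefficient = 2
x_2 = 1.4000, f(x_2) = 0.971111, coefficient = 2
x_3 = 1.8500, f(x_3) = 0.924050, coefficient = 2
x_4 = 2.3000, f(x_4) = 0.556076, coefficient = 2
x_5 = 2.7500, f(x_5) = 0.145665, coefficient = 1

I ≈ (0.450000/2) × 6.601278 = 1.485288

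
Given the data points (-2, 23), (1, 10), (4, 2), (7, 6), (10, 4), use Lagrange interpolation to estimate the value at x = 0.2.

Lagrange interpolation formula:
P(x) = Σ yᵢ × Lᵢ(x)
where Lᵢ(x) = Π_{j≠i} (x - xⱼ)/(xᵢ - xⱼ)

L_0(0.2) = (0.2 - 1)/(-2 - 1) × (0.2 - 4)/(-2 - 4) × (0.2 - 7)/(-2 - 7) × (0.2 - 10)/(-2 - 10) = 0.104211
L_1(0.2) = (0.2 - (-2))/(1 - (-2)) × (0.2 - 4)/(1 - 4) × (0.2 - 7)/(1 - 7) × (0.2 - 10)/(1 - 10) = 1.146318
L_2(0.2) = (0.2 - (-2))/(4 - (-2)) × (0.2 - 1)/(4 - 1) × (0.2 - 7)/(4 - 7) × (0.2 - 10)/(4 - 10) = -0.361995
L_3(0.2) = (0.2 - (-2))/(7 - (-2)) × (0.2 - 1)/(7 - 1) × (0.2 - 4)/(7 - 4) × (0.2 - 10)/(7 - 10) = 0.134861
L_4(0.2) = (0.2 - (-2))/(10 - (-2)) × (0.2 - 1)/(10 - 1) × (0.2 - 4)/(10 - 4) × (0.2 - 7)/(10 - 7) = -0.023394

P(0.2) = 23×L_0(0.2) + 10×L_1(0.2) + 2×L_2(0.2) + 6×L_3(0.2) + 4×L_4(0.2)
P(0.2) = 13.851621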